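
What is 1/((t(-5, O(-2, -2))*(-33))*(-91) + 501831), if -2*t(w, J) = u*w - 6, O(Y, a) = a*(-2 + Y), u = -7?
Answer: 2/916575 ≈ 2.1820e-6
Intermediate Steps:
t(w, J) = 3 + 7*w/2 (t(w, J) = -(-7*w - 6)/2 = -(-6 - 7*w)/2 = 3 + 7*w/2)
1/((t(-5, O(-2, -2))*(-33))*(-91) + 501831) = 1/(((3 + (7/2)*(-5))*(-33))*(-91) + 501831) = 1/(((3 - 35/2)*(-33))*(-91) + 501831) = 1/(-29/2*(-33)*(-91) + 501831) = 1/((957/2)*(-91) + 501831) = 1/(-87087/2 + 501831) = 1/(916575/2) = 2/916575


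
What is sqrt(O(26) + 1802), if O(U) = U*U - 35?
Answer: sqrt(2443) ≈ 49.427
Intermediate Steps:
O(U) = -35 + U**2 (O(U) = U**2 - 35 = -35 + U**2)
sqrt(O(26) + 1802) = sqrt((-35 + 26**2) + 1802) = sqrt((-35 + 676) + 1802) = sqrt(641 + 1802) = sqrt(2443)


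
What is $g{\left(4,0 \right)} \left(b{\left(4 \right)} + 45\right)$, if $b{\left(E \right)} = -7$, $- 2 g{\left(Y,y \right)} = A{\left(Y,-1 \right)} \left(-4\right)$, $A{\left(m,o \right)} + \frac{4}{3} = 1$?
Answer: $- \frac{76}{3} \approx -25.333$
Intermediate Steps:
$A{\left(m,o \right)} = - \frac{1}{3}$ ($A{\left(m,o \right)} = - \frac{4}{3} + 1 = - \frac{1}{3}$)
$g{\left(Y,y \right)} = - \frac{2}{3}$ ($g{\left(Y,y \right)} = - \frac{\left(- \frac{1}{3}\right) \left(-4\right)}{2} = \left(- \frac{1}{2}\right) \frac{4}{3} = - \frac{2}{3}$)
$g{\left(4,0 \right)} \left(b{\left(4 \right)} + 45\right) = - \frac{2 \left(-7 + 45\right)}{3} = \left(- \frac{2}{3}\right) 38 = - \frac{76}{3}$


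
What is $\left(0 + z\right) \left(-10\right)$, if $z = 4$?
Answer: $-40$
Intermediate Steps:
$\left(0 + z\right) \left(-10\right) = \left(0 + 4\right) \left(-10\right) = 4 \left(-10\right) = -40$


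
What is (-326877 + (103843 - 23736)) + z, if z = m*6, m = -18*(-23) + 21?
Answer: -244160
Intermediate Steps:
m = 435 (m = 414 + 21 = 435)
z = 2610 (z = 435*6 = 2610)
(-326877 + (103843 - 23736)) + z = (-326877 + (103843 - 23736)) + 2610 = (-326877 + 80107) + 2610 = -246770 + 2610 = -244160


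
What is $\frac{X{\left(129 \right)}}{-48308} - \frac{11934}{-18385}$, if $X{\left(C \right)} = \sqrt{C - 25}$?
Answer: $\frac{11934}{18385} - \frac{\sqrt{26}}{24154} \approx 0.6489$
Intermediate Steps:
$X{\left(C \right)} = \sqrt{-25 + C}$
$\frac{X{\left(129 \right)}}{-48308} - \frac{11934}{-18385} = \frac{\sqrt{-25 + 129}}{-48308} - \frac{11934}{-18385} = \sqrt{104} \left(- \frac{1}{48308}\right) - - \frac{11934}{18385} = 2 \sqrt{26} \left(- \frac{1}{48308}\right) + \frac{11934}{18385} = - \frac{\sqrt{26}}{24154} + \frac{11934}{18385} = \frac{11934}{18385} - \frac{\sqrt{26}}{24154}$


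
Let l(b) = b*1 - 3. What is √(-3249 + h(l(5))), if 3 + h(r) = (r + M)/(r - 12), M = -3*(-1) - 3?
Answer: I*√81305/5 ≈ 57.028*I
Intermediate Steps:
M = 0 (M = 3 - 3 = 0)
l(b) = -3 + b (l(b) = b - 3 = -3 + b)
h(r) = -3 + r/(-12 + r) (h(r) = -3 + (r + 0)/(r - 12) = -3 + r/(-12 + r))
√(-3249 + h(l(5))) = √(-3249 + 2*(18 - (-3 + 5))/(-12 + (-3 + 5))) = √(-3249 + 2*(18 - 1*2)/(-12 + 2)) = √(-3249 + 2*(18 - 2)/(-10)) = √(-3249 + 2*(-⅒)*16) = √(-3249 - 16/5) = √(-16261/5) = I*√81305/5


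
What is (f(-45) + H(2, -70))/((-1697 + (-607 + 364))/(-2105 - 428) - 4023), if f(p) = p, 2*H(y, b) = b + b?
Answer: 291295/10188319 ≈ 0.028591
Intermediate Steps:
H(y, b) = b (H(y, b) = (b + b)/2 = (2*b)/2 = b)
(f(-45) + H(2, -70))/((-1697 + (-607 + 364))/(-2105 - 428) - 4023) = (-45 - 70)/((-1697 + (-607 + 364))/(-2105 - 428) - 4023) = -115/((-1697 - 243)/(-2533) - 4023) = -115/(-1940*(-1/2533) - 4023) = -115/(1940/2533 - 4023) = -115/(-10188319/2533) = -115*(-2533/10188319) = 291295/10188319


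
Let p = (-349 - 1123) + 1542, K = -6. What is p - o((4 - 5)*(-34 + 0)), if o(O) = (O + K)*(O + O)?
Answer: -1834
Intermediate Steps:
o(O) = 2*O*(-6 + O) (o(O) = (O - 6)*(O + O) = (-6 + O)*(2*O) = 2*O*(-6 + O))
p = 70 (p = -1472 + 1542 = 70)
p - o((4 - 5)*(-34 + 0)) = 70 - 2*(4 - 5)*(-34 + 0)*(-6 + (4 - 5)*(-34 + 0)) = 70 - 2*(-1*(-34))*(-6 - 1*(-34)) = 70 - 2*34*(-6 + 34) = 70 - 2*34*28 = 70 - 1*1904 = 70 - 1904 = -1834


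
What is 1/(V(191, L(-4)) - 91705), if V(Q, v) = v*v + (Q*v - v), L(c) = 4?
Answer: -1/90929 ≈ -1.0998e-5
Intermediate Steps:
V(Q, v) = v² - v + Q*v (V(Q, v) = v² + (-v + Q*v) = v² - v + Q*v)
1/(V(191, L(-4)) - 91705) = 1/(4*(-1 + 191 + 4) - 91705) = 1/(4*194 - 91705) = 1/(776 - 91705) = 1/(-90929) = -1/90929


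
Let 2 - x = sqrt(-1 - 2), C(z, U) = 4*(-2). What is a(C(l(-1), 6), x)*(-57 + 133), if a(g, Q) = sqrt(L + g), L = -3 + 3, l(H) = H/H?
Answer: 152*I*sqrt(2) ≈ 214.96*I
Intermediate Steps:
l(H) = 1
C(z, U) = -8
L = 0
x = 2 - I*sqrt(3) (x = 2 - sqrt(-1 - 2) = 2 - sqrt(-3) = 2 - I*sqrt(3) ≈ 2.0 - 1.732*I)
a(g, Q) = sqrt(g) (a(g, Q) = sqrt(0 + g) = sqrt(g))
a(C(l(-1), 6), x)*(-57 + 133) = sqrt(-8)*(-57 + 133) = (2*I*sqrt(2))*76 = 152*I*sqrt(2)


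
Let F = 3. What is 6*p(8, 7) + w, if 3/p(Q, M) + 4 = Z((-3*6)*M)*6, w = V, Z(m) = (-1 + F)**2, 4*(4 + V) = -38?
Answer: -63/5 ≈ -12.600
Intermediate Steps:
V = -27/2 (V = -4 + (1/4)*(-38) = -4 - 19/2 = -27/2 ≈ -13.500)
Z(m) = 4 (Z(m) = (-1 + 3)**2 = 2**2 = 4)
w = -27/2 ≈ -13.500
p(Q, M) = 3/20 (p(Q, M) = 3/(-4 + 4*6) = 3/(-4 + 24) = 3/20)
6*p(8, 7) + w = 6*(3/20) - 27/2 = 9/10 - 27/2 = -63/5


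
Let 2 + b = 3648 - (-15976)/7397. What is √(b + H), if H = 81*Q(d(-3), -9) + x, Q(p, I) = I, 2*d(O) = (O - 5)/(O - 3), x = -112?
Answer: √153595457717/7397 ≈ 52.983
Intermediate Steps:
d(O) = (-5 + O)/(2*(-3 + O)) (d(O) = ((O - 5)/(O - 3))/2 = ((-5 + O)/(-3 + O))/2 = (-5 + O)/(2*(-3 + O)))
b = 26985438/7397 (b = -2 + (3648 - (-15976)/7397) = -2 + (3648 - 1*(-15976/7397)) = -2 + (3648 + 15976/7397) = -2 + 27000232/7397 = 26985438/7397 ≈ 3648.2)
H = -841 (H = 81*(-9) - 112 = -729 - 112 = -841)
√(b + H) = √(26985438/7397 - 841) = √(20764561/7397) = √153595457717/7397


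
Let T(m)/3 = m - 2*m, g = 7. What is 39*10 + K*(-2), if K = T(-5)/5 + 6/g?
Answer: 2676/7 ≈ 382.29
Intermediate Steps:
T(m) = -3*m (T(m) = 3*(m - 2*m) = 3*(-m) = -3*m)
K = 27/7 (K = -3*(-5)/5 + 6/7 = 15*(⅕) + 6*(⅐) = 3 + 6/7 = 27/7 ≈ 3.8571)
39*10 + K*(-2) = 39*10 + (27/7)*(-2) = 390 - 54/7 = 2676/7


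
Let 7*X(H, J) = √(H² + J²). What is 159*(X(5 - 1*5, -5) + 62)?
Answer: 69801/7 ≈ 9971.6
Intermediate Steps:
X(H, J) = √(H² + J²)/7
159*(X(5 - 1*5, -5) + 62) = 159*(√((5 - 1*5)² + (-5)²)/7 + 62) = 159*(√((5 - 5)² + 25)/7 + 62) = 159*(√(0² + 25)/7 + 62) = 159*(√(0 + 25)/7 + 62) = 159*(√25/7 + 62) = 159*((⅐)*5 + 62) = 159*(5/7 + 62) = 159*(439/7) = 69801/7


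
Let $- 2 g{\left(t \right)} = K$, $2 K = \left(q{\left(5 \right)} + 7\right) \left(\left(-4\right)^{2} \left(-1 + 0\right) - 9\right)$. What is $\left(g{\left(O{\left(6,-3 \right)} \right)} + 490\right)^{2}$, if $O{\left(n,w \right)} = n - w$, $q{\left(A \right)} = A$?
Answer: $319225$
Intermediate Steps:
$K = -150$ ($K = \frac{\left(5 + 7\right) \left(\left(-4\right)^{2} \left(-1 + 0\right) - 9\right)}{2} = \frac{12 \left(16 \left(-1\right) - 9\right)}{2} = \frac{12 \left(-16 - 9\right)}{2} = \frac{12 \left(-25\right)}{2} = \frac{1}{2} \left(-300\right) = -150$)
$g{\left(t \right)} = 75$ ($g{\left(t \right)} = \left(- \frac{1}{2}\right) \left(-150\right) = 75$)
$\left(g{\left(O{\left(6,-3 \right)} \right)} + 490\right)^{2} = \left(75 + 490\right)^{2} = 565^{2} = 319225$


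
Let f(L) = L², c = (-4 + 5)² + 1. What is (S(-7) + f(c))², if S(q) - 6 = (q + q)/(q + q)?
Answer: 121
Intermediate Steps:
S(q) = 7 (S(q) = 6 + (q + q)/(q + q) = 6 + (2*q)/((2*q)) = 6 + (2*q)*(1/(2*q)) = 6 + 1 = 7)
c = 2 (c = 1² + 1 = 1 + 1 = 2)
(S(-7) + f(c))² = (7 + 2²)² = (7 + 4)² = 11² = 121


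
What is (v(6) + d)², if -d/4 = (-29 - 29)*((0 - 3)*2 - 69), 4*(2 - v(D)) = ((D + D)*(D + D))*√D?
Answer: 302698180 + 1252656*√6 ≈ 3.0577e+8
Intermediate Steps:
v(D) = 2 - D^(5/2) (v(D) = 2 - (D + D)*(D + D)*√D/4 = 2 - (2*D)*(2*D)*√D/4 = 2 - 4*D²*√D/4 = 2 - D^(5/2))
d = -17400 (d = -4*(-29 - 29)*((0 - 3)*2 - 69) = -(-232)*(-3*2 - 69) = -(-232)*(-6 - 69) = -(-232)*(-75) = -4*4350 = -17400)
(v(6) + d)² = ((2 - 6^(5/2)) - 17400)² = ((2 - 36*√6) - 17400)² = (-17398 - 36*√6)²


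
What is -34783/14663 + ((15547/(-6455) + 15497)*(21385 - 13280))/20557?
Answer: 2376367235237003/389142632681 ≈ 6106.7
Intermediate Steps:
-34783/14663 + ((15547/(-6455) + 15497)*(21385 - 13280))/20557 = -34783*1/14663 + ((15547*(-1/6455) + 15497)*8105)*(1/20557) = -34783/14663 + ((-15547/6455 + 15497)*8105)*(1/20557) = -34783/14663 + ((100017588/6455)*8105)*(1/20557) = -34783/14663 + (162128510148/1291)*(1/20557) = -34783/14663 + 162128510148/26539087 = 2376367235237003/389142632681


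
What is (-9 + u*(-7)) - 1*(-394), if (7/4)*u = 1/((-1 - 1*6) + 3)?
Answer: 386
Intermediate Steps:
u = -⅐ (u = 4/(7*((-1 - 1*6) + 3)) = 4/(7*((-1 - 6) + 3)) = 4/(7*(-7 + 3)) = (4/7)/(-4) = (4/7)*(-¼) = -⅐ ≈ -0.14286)
(-9 + u*(-7)) - 1*(-394) = (-9 - ⅐*(-7)) - 1*(-394) = (-9 + 1) + 394 = -8 + 394 = 386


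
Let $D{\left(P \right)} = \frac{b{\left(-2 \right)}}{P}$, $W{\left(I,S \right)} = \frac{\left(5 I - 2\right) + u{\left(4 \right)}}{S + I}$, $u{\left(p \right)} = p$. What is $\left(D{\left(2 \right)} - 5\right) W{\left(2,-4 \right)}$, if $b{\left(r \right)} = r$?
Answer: $36$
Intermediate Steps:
$W{\left(I,S \right)} = \frac{2 + 5 I}{I + S}$ ($W{\left(I,S \right)} = \frac{\left(5 I - 2\right) + 4}{S + I} = \frac{\left(-2 + 5 I\right) + 4}{I + S} = \frac{2 + 5 I}{I + S}$)
$D{\left(P \right)} = - \frac{2}{P}$
$\left(D{\left(2 \right)} - 5\right) W{\left(2,-4 \right)} = \left(- \frac{2}{2} - 5\right) \frac{2 + 5 \cdot 2}{2 - 4} = \left(\left(-2\right) \frac{1}{2} - 5\right) \frac{2 + 10}{-2} = \left(-1 - 5\right) \left(\left(- \frac{1}{2}\right) 12\right) = \left(-6\right) \left(-6\right) = 36$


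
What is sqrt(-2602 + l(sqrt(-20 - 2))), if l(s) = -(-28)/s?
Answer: sqrt(-314842 - 154*I*sqrt(22))/11 ≈ 0.058514 - 51.01*I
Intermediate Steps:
l(s) = 28/s
sqrt(-2602 + l(sqrt(-20 - 2))) = sqrt(-2602 + 28/(sqrt(-20 - 2))) = sqrt(-2602 + 28/(sqrt(-22))) = sqrt(-2602 + 28/((I*sqrt(22)))) = sqrt(-2602 + 28*(-I*sqrt(22)/22)) = sqrt(-2602 - 14*I*sqrt(22)/11)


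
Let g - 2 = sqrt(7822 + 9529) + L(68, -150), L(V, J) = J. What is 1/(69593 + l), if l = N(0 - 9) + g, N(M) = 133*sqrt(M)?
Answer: 1/(69445 + sqrt(17351) + 399*I) ≈ 1.4372e-5 - 8.242e-8*I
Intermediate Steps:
g = -148 + sqrt(17351) (g = 2 + (sqrt(7822 + 9529) - 150) = 2 + (sqrt(17351) - 150) = 2 + (-150 + sqrt(17351)) = -148 + sqrt(17351) ≈ -16.277)
l = -148 + sqrt(17351) + 399*I (l = 133*sqrt(0 - 9) + (-148 + sqrt(17351)) = 133*sqrt(-9) + (-148 + sqrt(17351)) = 133*(3*I) + (-148 + sqrt(17351)) = 399*I + (-148 + sqrt(17351)) = -148 + sqrt(17351) + 399*I ≈ -16.277 + 399.0*I)
1/(69593 + l) = 1/(69593 + (-148 + sqrt(17351) + 399*I)) = 1/(69445 + sqrt(17351) + 399*I)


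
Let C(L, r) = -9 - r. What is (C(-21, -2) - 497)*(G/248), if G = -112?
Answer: 7056/31 ≈ 227.61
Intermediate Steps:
(C(-21, -2) - 497)*(G/248) = ((-9 - 1*(-2)) - 497)*(-112/248) = ((-9 + 2) - 497)*(-112*1/248) = (-7 - 497)*(-14/31) = -504*(-14/31) = 7056/31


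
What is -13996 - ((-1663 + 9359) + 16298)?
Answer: -37990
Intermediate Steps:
-13996 - ((-1663 + 9359) + 16298) = -13996 - (7696 + 16298) = -13996 - 1*23994 = -13996 - 23994 = -37990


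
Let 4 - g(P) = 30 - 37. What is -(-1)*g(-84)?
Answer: 11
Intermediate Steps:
g(P) = 11 (g(P) = 4 - (30 - 37) = 4 - 1*(-7) = 4 + 7 = 11)
-(-1)*g(-84) = -(-1)*11 = -1*(-11) = 11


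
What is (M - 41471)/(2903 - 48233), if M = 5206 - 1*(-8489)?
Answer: 13888/22665 ≈ 0.61275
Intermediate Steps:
M = 13695 (M = 5206 + 8489 = 13695)
(M - 41471)/(2903 - 48233) = (13695 - 41471)/(2903 - 48233) = -27776/(-45330) = -27776*(-1/45330) = 13888/22665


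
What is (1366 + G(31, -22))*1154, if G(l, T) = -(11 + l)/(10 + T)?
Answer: 1580403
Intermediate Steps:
G(l, T) = -(11 + l)/(10 + T)
(1366 + G(31, -22))*1154 = (1366 + (-11 - 1*31)/(10 - 22))*1154 = (1366 + (-11 - 31)/(-12))*1154 = (1366 - 1/12*(-42))*1154 = (1366 + 7/2)*1154 = (2739/2)*1154 = 1580403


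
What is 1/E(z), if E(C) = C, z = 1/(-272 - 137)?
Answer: -409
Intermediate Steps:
z = -1/409 (z = 1/(-409) = -1/409 ≈ -0.0024450)
1/E(z) = 1/(-1/409) = -409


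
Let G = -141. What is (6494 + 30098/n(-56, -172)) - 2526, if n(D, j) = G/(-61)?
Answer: 2395466/141 ≈ 16989.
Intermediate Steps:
n(D, j) = 141/61 (n(D, j) = -141/(-61) = -141*(-1/61) = 141/61)
(6494 + 30098/n(-56, -172)) - 2526 = (6494 + 30098/(141/61)) - 2526 = (6494 + 30098*(61/141)) - 2526 = (6494 + 1835978/141) - 2526 = 2751632/141 - 2526 = 2395466/141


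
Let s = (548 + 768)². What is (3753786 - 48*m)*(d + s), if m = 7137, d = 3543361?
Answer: 17994872982570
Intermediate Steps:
s = 1731856 (s = 1316² = 1731856)
(3753786 - 48*m)*(d + s) = (3753786 - 48*7137)*(3543361 + 1731856) = (3753786 - 342576)*5275217 = 3411210*5275217 = 17994872982570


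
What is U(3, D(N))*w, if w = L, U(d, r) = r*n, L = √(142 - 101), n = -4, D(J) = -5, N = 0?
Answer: 20*√41 ≈ 128.06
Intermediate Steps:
L = √41 ≈ 6.4031
U(d, r) = -4*r (U(d, r) = r*(-4) = -4*r)
w = √41 ≈ 6.4031
U(3, D(N))*w = (-4*(-5))*√41 = 20*√41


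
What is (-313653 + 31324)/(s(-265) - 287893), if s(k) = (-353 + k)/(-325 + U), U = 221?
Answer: 14681108/14970127 ≈ 0.98069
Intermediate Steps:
s(k) = 353/104 - k/104 (s(k) = (-353 + k)/(-325 + 221) = (-353 + k)/(-104) = (-353 + k)*(-1/104) = 353/104 - k/104)
(-313653 + 31324)/(s(-265) - 287893) = (-313653 + 31324)/((353/104 - 1/104*(-265)) - 287893) = -282329/((353/104 + 265/104) - 287893) = -282329/(309/52 - 287893) = -282329/(-14970127/52) = -282329*(-52/14970127) = 14681108/14970127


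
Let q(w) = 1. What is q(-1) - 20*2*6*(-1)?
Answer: 241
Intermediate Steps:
q(-1) - 20*2*6*(-1) = 1 - 20*2*6*(-1) = 1 - 240*(-1) = 1 - 20*(-12) = 1 + 240 = 241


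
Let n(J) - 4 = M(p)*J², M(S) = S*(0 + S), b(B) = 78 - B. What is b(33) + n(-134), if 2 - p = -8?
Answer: 1795649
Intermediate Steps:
p = 10 (p = 2 - 1*(-8) = 2 + 8 = 10)
M(S) = S² (M(S) = S*S = S²)
n(J) = 4 + 100*J² (n(J) = 4 + 10²*J² = 4 + 100*J²)
b(33) + n(-134) = (78 - 1*33) + (4 + 100*(-134)²) = (78 - 33) + (4 + 100*17956) = 45 + (4 + 1795600) = 45 + 1795604 = 1795649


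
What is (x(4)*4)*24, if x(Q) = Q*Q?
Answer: 1536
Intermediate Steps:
x(Q) = Q²
(x(4)*4)*24 = (4²*4)*24 = (16*4)*24 = 64*24 = 1536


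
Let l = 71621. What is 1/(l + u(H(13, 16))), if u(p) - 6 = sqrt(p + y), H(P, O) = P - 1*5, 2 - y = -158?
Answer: 71627/5130426961 - 2*sqrt(42)/5130426961 ≈ 1.3959e-5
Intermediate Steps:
y = 160 (y = 2 - 1*(-158) = 2 + 158 = 160)
H(P, O) = -5 + P (H(P, O) = P - 5 = -5 + P)
u(p) = 6 + sqrt(160 + p) (u(p) = 6 + sqrt(p + 160) = 6 + sqrt(160 + p))
1/(l + u(H(13, 16))) = 1/(71621 + (6 + sqrt(160 + (-5 + 13)))) = 1/(71621 + (6 + sqrt(160 + 8))) = 1/(71621 + (6 + sqrt(168))) = 1/(71621 + (6 + 2*sqrt(42))) = 1/(71627 + 2*sqrt(42))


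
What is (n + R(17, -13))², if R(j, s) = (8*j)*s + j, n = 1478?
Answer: 74529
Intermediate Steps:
R(j, s) = j + 8*j*s (R(j, s) = 8*j*s + j = j + 8*j*s)
(n + R(17, -13))² = (1478 + 17*(1 + 8*(-13)))² = (1478 + 17*(1 - 104))² = (1478 + 17*(-103))² = (1478 - 1751)² = (-273)² = 74529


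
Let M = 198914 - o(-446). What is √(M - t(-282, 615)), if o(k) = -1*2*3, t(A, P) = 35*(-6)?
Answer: √199130 ≈ 446.24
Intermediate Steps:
t(A, P) = -210
o(k) = -6 (o(k) = -2*3 = -6)
M = 198920 (M = 198914 - 1*(-6) = 198914 + 6 = 198920)
√(M - t(-282, 615)) = √(198920 - 1*(-210)) = √(198920 + 210) = √199130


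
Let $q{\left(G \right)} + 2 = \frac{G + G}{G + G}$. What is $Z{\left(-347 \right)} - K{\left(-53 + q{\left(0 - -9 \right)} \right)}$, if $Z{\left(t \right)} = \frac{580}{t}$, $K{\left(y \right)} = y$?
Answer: $\frac{18158}{347} \approx 52.329$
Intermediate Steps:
$q{\left(G \right)} = -1$ ($q{\left(G \right)} = -2 + \frac{G + G}{G + G} = -2 + \frac{2 G}{2 G} = -2 + 2 G \frac{1}{2 G} = -2 + 1 = -1$)
$Z{\left(-347 \right)} - K{\left(-53 + q{\left(0 - -9 \right)} \right)} = \frac{580}{-347} - \left(-53 - 1\right) = 580 \left(- \frac{1}{347}\right) - -54 = - \frac{580}{347} + 54 = \frac{18158}{347}$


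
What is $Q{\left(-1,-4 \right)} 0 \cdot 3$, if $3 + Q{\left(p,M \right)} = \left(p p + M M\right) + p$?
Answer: $0$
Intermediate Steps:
$Q{\left(p,M \right)} = -3 + p + M^{2} + p^{2}$ ($Q{\left(p,M \right)} = -3 + \left(\left(p p + M M\right) + p\right) = -3 + \left(\left(p^{2} + M^{2}\right) + p\right) = -3 + \left(\left(M^{2} + p^{2}\right) + p\right) = -3 + \left(p + M^{2} + p^{2}\right) = -3 + p + M^{2} + p^{2}$)
$Q{\left(-1,-4 \right)} 0 \cdot 3 = \left(-3 - 1 + \left(-4\right)^{2} + \left(-1\right)^{2}\right) 0 \cdot 3 = \left(-3 - 1 + 16 + 1\right) 0 \cdot 3 = 13 \cdot 0 \cdot 3 = 0 \cdot 3 = 0$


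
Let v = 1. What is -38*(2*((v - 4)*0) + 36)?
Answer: -1368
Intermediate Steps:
-38*(2*((v - 4)*0) + 36) = -38*(2*((1 - 4)*0) + 36) = -38*(2*(-3*0) + 36) = -38*(2*0 + 36) = -38*(0 + 36) = -38*36 = -1368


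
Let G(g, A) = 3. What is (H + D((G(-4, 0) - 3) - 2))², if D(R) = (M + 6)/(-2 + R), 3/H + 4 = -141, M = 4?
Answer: 534361/84100 ≈ 6.3539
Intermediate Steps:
H = -3/145 (H = 3/(-4 - 141) = 3/(-145) = 3*(-1/145) = -3/145 ≈ -0.020690)
D(R) = 10/(-2 + R) (D(R) = (4 + 6)/(-2 + R) = 10/(-2 + R))
(H + D((G(-4, 0) - 3) - 2))² = (-3/145 + 10/(-2 + ((3 - 3) - 2)))² = (-3/145 + 10/(-2 + (0 - 2)))² = (-3/145 + 10/(-2 - 2))² = (-3/145 + 10/(-4))² = (-3/145 + 10*(-¼))² = (-3/145 - 5/2)² = (-731/290)² = 534361/84100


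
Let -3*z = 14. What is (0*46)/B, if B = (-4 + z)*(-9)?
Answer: 0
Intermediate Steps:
z = -14/3 (z = -⅓*14 = -14/3 ≈ -4.6667)
B = 78 (B = (-4 - 14/3)*(-9) = -26/3*(-9) = 78)
(0*46)/B = (0*46)/78 = 0*(1/78) = 0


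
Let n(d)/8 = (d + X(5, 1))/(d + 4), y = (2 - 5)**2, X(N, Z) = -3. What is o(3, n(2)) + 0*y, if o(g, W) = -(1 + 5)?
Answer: -6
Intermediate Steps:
y = 9 (y = (-3)**2 = 9)
n(d) = 8*(-3 + d)/(4 + d) (n(d) = 8*((d - 3)/(d + 4)) = 8*((-3 + d)/(4 + d)) = 8*(-3 + d)/(4 + d))
o(g, W) = -6 (o(g, W) = -1*6 = -6)
o(3, n(2)) + 0*y = -6 + 0*9 = -6 + 0 = -6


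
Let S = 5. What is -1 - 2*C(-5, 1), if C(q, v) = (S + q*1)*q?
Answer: -1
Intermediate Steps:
C(q, v) = q*(5 + q) (C(q, v) = (5 + q*1)*q = (5 + q)*q = q*(5 + q))
-1 - 2*C(-5, 1) = -1 - (-10)*(5 - 5) = -1 - (-10)*0 = -1 - 2*0 = -1 + 0 = -1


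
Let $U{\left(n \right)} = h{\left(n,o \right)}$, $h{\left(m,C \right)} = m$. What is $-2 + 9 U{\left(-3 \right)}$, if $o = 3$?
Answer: $-29$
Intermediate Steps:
$U{\left(n \right)} = n$
$-2 + 9 U{\left(-3 \right)} = -2 + 9 \left(-3\right) = -2 - 27 = -29$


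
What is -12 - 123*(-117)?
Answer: 14379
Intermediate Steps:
-12 - 123*(-117) = -12 + 14391 = 14379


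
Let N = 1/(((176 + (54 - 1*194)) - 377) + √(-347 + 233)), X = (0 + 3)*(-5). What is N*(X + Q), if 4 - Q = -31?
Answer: -1364/23279 - 4*I*√114/23279 ≈ -0.058594 - 0.0018346*I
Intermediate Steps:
Q = 35 (Q = 4 - 1*(-31) = 4 + 31 = 35)
X = -15 (X = 3*(-5) = -15)
N = 1/(-341 + I*√114) (N = 1/(((176 + (54 - 194)) - 377) + √(-114)) = 1/(((176 - 140) - 377) + I*√114) = 1/((36 - 377) + I*√114) = 1/(-341 + I*√114) ≈ -0.0029297 - 9.1731e-5*I)
N*(X + Q) = (-341/116395 - I*√114/116395)*(-15 + 35) = (-341/116395 - I*√114/116395)*20 = -1364/23279 - 4*I*√114/23279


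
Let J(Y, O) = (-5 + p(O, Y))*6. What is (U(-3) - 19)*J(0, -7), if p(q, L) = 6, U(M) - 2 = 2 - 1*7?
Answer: -132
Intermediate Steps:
U(M) = -3 (U(M) = 2 + (2 - 1*7) = 2 + (2 - 7) = 2 - 5 = -3)
J(Y, O) = 6 (J(Y, O) = (-5 + 6)*6 = 1*6 = 6)
(U(-3) - 19)*J(0, -7) = (-3 - 19)*6 = -22*6 = -132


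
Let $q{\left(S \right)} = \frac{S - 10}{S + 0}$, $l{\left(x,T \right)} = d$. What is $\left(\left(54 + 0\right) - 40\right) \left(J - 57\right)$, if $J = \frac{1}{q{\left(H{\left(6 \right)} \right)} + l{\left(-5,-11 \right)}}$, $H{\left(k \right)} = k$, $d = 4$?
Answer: $- \frac{3969}{5} \approx -793.8$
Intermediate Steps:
$l{\left(x,T \right)} = 4$
$q{\left(S \right)} = \frac{-10 + S}{S}$
$J = \frac{3}{10}$ ($J = \frac{1}{\frac{-10 + 6}{6} + 4} = \frac{1}{\frac{1}{6} \left(-4\right) + 4} = \frac{1}{- \frac{2}{3} + 4} = \frac{1}{\frac{10}{3}} = \frac{3}{10} \approx 0.3$)
$\left(\left(54 + 0\right) - 40\right) \left(J - 57\right) = \left(\left(54 + 0\right) - 40\right) \left(\frac{3}{10} - 57\right) = \left(54 - 40\right) \left(- \frac{567}{10}\right) = 14 \left(- \frac{567}{10}\right) = - \frac{3969}{5}$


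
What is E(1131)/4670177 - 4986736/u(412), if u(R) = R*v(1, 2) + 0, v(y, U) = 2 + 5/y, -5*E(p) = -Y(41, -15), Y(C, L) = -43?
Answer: -29111174746343/16835988085 ≈ -1729.1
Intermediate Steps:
E(p) = -43/5 (E(p) = -(-1)*(-43)/5 = -1/5*43 = -43/5)
u(R) = 7*R (u(R) = R*(2 + 5/1) + 0 = R*(2 + 5*1) + 0 = R*(2 + 5) + 0 = R*7 + 0 = 7*R + 0 = 7*R)
E(1131)/4670177 - 4986736/u(412) = -43/5/4670177 - 4986736/(7*412) = -43/5*1/4670177 - 4986736/2884 = -43/23350885 - 4986736*1/2884 = -43/23350885 - 1246684/721 = -29111174746343/16835988085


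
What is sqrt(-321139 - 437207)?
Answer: I*sqrt(758346) ≈ 870.83*I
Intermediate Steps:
sqrt(-321139 - 437207) = sqrt(-758346) = I*sqrt(758346)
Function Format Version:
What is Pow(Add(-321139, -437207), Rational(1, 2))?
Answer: Mul(I, Pow(758346, Rational(1, 2))) ≈ Mul(870.83, I)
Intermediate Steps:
Pow(Add(-321139, -437207), Rational(1, 2)) = Pow(-758346, Rational(1, 2)) = Mul(I, Pow(758346, Rational(1, 2)))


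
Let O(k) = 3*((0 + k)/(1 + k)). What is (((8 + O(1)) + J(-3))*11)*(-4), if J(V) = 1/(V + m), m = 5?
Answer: -440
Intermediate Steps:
J(V) = 1/(5 + V) (J(V) = 1/(V + 5) = 1/(5 + V))
O(k) = 3*k/(1 + k) (O(k) = 3*(k/(1 + k)) = 3*k/(1 + k))
(((8 + O(1)) + J(-3))*11)*(-4) = (((8 + 3*1/(1 + 1)) + 1/(5 - 3))*11)*(-4) = (((8 + 3*1/2) + 1/2)*11)*(-4) = (((8 + 3*1*(½)) + ½)*11)*(-4) = (((8 + 3/2) + ½)*11)*(-4) = ((19/2 + ½)*11)*(-4) = (10*11)*(-4) = 110*(-4) = -440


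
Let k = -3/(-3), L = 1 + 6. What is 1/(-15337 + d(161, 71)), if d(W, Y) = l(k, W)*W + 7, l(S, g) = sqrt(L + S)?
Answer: -1095/16771538 - 23*sqrt(2)/16771538 ≈ -6.7229e-5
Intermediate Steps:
L = 7
k = 1 (k = -3*(-1/3) = 1)
l(S, g) = sqrt(7 + S)
d(W, Y) = 7 + 2*W*sqrt(2) (d(W, Y) = sqrt(7 + 1)*W + 7 = sqrt(8)*W + 7 = (2*sqrt(2))*W + 7 = 2*W*sqrt(2) + 7 = 7 + 2*W*sqrt(2))
1/(-15337 + d(161, 71)) = 1/(-15337 + (7 + 2*161*sqrt(2))) = 1/(-15337 + (7 + 322*sqrt(2))) = 1/(-15330 + 322*sqrt(2))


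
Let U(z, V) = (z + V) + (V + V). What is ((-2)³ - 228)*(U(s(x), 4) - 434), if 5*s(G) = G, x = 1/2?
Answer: 497842/5 ≈ 99568.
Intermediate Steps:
x = ½ ≈ 0.50000
s(G) = G/5
U(z, V) = z + 3*V (U(z, V) = (V + z) + 2*V = z + 3*V)
((-2)³ - 228)*(U(s(x), 4) - 434) = ((-2)³ - 228)*(((⅕)*(½) + 3*4) - 434) = (-8 - 228)*((⅒ + 12) - 434) = -236*(121/10 - 434) = -236*(-4219/10) = 497842/5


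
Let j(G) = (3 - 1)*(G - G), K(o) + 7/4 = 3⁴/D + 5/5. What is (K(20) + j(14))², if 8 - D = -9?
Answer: 74529/4624 ≈ 16.118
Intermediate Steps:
D = 17 (D = 8 - 1*(-9) = 8 + 9 = 17)
K(o) = 273/68 (K(o) = -7/4 + (3⁴/17 + 5/5) = -7/4 + (81*(1/17) + 5*(⅕)) = -7/4 + (81/17 + 1) = -7/4 + 98/17 = 273/68)
j(G) = 0 (j(G) = 2*0 = 0)
(K(20) + j(14))² = (273/68 + 0)² = (273/68)² = 74529/4624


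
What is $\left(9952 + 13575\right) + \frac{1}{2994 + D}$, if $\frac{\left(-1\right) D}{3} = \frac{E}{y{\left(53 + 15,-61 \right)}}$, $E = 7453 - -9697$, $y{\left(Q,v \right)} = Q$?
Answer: $\frac{1789722451}{76071} \approx 23527.0$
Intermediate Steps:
$E = 17150$ ($E = 7453 + 9697 = 17150$)
$D = - \frac{25725}{34}$ ($D = - 3 \frac{17150}{53 + 15} = - 3 \cdot \frac{17150}{68} = - 3 \cdot 17150 \cdot \frac{1}{68} = \left(-3\right) \frac{8575}{34} = - \frac{25725}{34} \approx -756.62$)
$\left(9952 + 13575\right) + \frac{1}{2994 + D} = \left(9952 + 13575\right) + \frac{1}{2994 - \frac{25725}{34}} = 23527 + \frac{1}{\frac{76071}{34}} = 23527 + \frac{34}{76071} = \frac{1789722451}{76071}$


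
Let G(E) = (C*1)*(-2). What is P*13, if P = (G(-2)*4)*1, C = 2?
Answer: -208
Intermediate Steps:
G(E) = -4 (G(E) = (2*1)*(-2) = 2*(-2) = -4)
P = -16 (P = -4*4*1 = -16*1 = -16)
P*13 = -16*13 = -208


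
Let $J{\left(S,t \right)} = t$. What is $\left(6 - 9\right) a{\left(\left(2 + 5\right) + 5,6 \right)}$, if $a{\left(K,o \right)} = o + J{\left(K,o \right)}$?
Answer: $-36$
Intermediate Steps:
$a{\left(K,o \right)} = 2 o$ ($a{\left(K,o \right)} = o + o = 2 o$)
$\left(6 - 9\right) a{\left(\left(2 + 5\right) + 5,6 \right)} = \left(6 - 9\right) 2 \cdot 6 = \left(-3\right) 12 = -36$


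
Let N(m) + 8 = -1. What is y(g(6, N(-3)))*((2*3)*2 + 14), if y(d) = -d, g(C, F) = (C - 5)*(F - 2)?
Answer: 286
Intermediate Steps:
N(m) = -9 (N(m) = -8 - 1 = -9)
g(C, F) = (-5 + C)*(-2 + F)
y(g(6, N(-3)))*((2*3)*2 + 14) = (-(10 - 5*(-9) - 2*6 + 6*(-9)))*((2*3)*2 + 14) = (-(10 + 45 - 12 - 54))*(6*2 + 14) = (-1*(-11))*(12 + 14) = 11*26 = 286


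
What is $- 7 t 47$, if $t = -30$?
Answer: $9870$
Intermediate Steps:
$- 7 t 47 = \left(-7\right) \left(-30\right) 47 = 210 \cdot 47 = 9870$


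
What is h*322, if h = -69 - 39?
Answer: -34776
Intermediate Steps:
h = -108
h*322 = -108*322 = -34776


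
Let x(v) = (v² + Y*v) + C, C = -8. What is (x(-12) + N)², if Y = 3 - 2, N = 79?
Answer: 41209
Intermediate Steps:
Y = 1
x(v) = -8 + v + v² (x(v) = (v² + 1*v) - 8 = (v² + v) - 8 = (v + v²) - 8 = -8 + v + v²)
(x(-12) + N)² = ((-8 - 12 + (-12)²) + 79)² = ((-8 - 12 + 144) + 79)² = (124 + 79)² = 203² = 41209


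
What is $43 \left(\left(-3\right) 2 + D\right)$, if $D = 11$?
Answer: $215$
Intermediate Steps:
$43 \left(\left(-3\right) 2 + D\right) = 43 \left(\left(-3\right) 2 + 11\right) = 43 \left(-6 + 11\right) = 43 \cdot 5 = 215$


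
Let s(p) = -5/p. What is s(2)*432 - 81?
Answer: -1161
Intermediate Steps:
s(2)*432 - 81 = -5/2*432 - 81 = -1080 - 81 = -1161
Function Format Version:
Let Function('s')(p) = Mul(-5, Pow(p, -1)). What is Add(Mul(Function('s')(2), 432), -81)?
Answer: -1161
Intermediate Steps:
Add(Mul(Function('s')(2), 432), -81) = Add(Mul(Mul(-5, Pow(2, -1)), 432), -81) = Add(Mul(Mul(-5, Rational(1, 2)), 432), -81) = Add(Mul(Rational(-5, 2), 432), -81) = Add(-1080, -81) = -1161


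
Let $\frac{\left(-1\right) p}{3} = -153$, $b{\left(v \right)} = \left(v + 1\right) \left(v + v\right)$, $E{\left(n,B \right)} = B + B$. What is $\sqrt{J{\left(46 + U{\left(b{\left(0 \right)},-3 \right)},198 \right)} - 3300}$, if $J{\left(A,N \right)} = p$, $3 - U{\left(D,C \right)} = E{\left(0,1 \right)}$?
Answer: $i \sqrt{2841} \approx 53.301 i$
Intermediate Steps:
$E{\left(n,B \right)} = 2 B$
$b{\left(v \right)} = 2 v \left(1 + v\right)$ ($b{\left(v \right)} = \left(1 + v\right) 2 v = 2 v \left(1 + v\right)$)
$U{\left(D,C \right)} = 1$ ($U{\left(D,C \right)} = 3 - 2 \cdot 1 = 3 - 2 = 1$)
$p = 459$ ($p = \left(-3\right) \left(-153\right) = 459$)
$J{\left(A,N \right)} = 459$
$\sqrt{J{\left(46 + U{\left(b{\left(0 \right)},-3 \right)},198 \right)} - 3300} = \sqrt{459 - 3300} = \sqrt{-2841} = i \sqrt{2841}$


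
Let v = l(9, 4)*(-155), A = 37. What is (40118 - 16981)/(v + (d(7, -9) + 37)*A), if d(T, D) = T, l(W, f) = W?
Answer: 23137/233 ≈ 99.300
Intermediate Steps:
v = -1395 (v = 9*(-155) = -1395)
(40118 - 16981)/(v + (d(7, -9) + 37)*A) = (40118 - 16981)/(-1395 + (7 + 37)*37) = 23137/(-1395 + 44*37) = 23137/(-1395 + 1628) = 23137/233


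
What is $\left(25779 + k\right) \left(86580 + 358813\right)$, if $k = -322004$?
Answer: $-131936541425$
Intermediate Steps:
$\left(25779 + k\right) \left(86580 + 358813\right) = \left(25779 - 322004\right) \left(86580 + 358813\right) = \left(-296225\right) 445393 = -131936541425$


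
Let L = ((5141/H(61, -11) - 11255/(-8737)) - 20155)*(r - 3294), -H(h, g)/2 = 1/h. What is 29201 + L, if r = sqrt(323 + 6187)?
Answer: 5092940365496/8737 - 3092097897*sqrt(6510)/17474 ≈ 5.6864e+8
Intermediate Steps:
H(h, g) = -2/h
r = sqrt(6510) ≈ 80.685
L = 5092685236359/8737 - 3092097897*sqrt(6510)/17474 (L = ((5141/((-2/61)) - 11255/(-8737)) - 20155)*(sqrt(6510) - 3294) = ((5141/((-2*1/61)) - 11255*(-1/8737)) - 20155)*(-3294 + sqrt(6510)) = ((5141/(-2/61) + 11255/8737) - 20155)*(-3294 + sqrt(6510)) = ((5141*(-61/2) + 11255/8737) - 20155)*(-3294 + sqrt(6510)) = ((-313601/2 + 11255/8737) - 20155)*(-3294 + sqrt(6510)) = (-2739909427/17474 - 20155)*(-3294 + sqrt(6510)) = -3092097897*(-3294 + sqrt(6510))/17474 = 5092685236359/8737 - 3092097897*sqrt(6510)/17474 ≈ 5.6861e+8)
29201 + L = 29201 + (5092685236359/8737 - 3092097897*sqrt(6510)/17474) = 5092940365496/8737 - 3092097897*sqrt(6510)/17474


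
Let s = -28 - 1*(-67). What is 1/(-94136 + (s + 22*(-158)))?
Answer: -1/97573 ≈ -1.0249e-5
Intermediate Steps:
s = 39 (s = -28 + 67 = 39)
1/(-94136 + (s + 22*(-158))) = 1/(-94136 + (39 + 22*(-158))) = 1/(-94136 + (39 - 3476)) = 1/(-94136 - 3437) = 1/(-97573) = -1/97573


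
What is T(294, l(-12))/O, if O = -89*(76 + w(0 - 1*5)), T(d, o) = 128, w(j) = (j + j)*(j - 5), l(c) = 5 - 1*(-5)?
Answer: -8/979 ≈ -0.0081716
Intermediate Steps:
l(c) = 10 (l(c) = 5 + 5 = 10)
w(j) = 2*j*(-5 + j) (w(j) = (2*j)*(-5 + j) = 2*j*(-5 + j))
O = -15664 (O = -89*(76 + 2*(0 - 1*5)*(-5 + (0 - 1*5))) = -89*(76 + 2*(0 - 5)*(-5 + (0 - 5))) = -89*(76 + 2*(-5)*(-5 - 5)) = -89*(76 + 2*(-5)*(-10)) = -89*(76 + 100) = -89*176 = -15664)
T(294, l(-12))/O = 128/(-15664) = 128*(-1/15664) = -8/979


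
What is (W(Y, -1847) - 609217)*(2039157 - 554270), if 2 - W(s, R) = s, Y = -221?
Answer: -904287273678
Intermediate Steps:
W(s, R) = 2 - s
(W(Y, -1847) - 609217)*(2039157 - 554270) = ((2 - 1*(-221)) - 609217)*(2039157 - 554270) = ((2 + 221) - 609217)*1484887 = (223 - 609217)*1484887 = -608994*1484887 = -904287273678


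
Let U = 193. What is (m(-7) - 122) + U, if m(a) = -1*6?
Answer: 65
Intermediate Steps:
m(a) = -6
(m(-7) - 122) + U = (-6 - 122) + 193 = -128 + 193 = 65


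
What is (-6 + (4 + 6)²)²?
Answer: 8836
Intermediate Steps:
(-6 + (4 + 6)²)² = (-6 + 10²)² = (-6 + 100)² = 94² = 8836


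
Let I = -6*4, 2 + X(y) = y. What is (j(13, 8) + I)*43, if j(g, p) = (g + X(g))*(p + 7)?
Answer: 14448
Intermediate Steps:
X(y) = -2 + y
I = -24 (I = -1*24 = -24)
j(g, p) = (-2 + 2*g)*(7 + p) (j(g, p) = (g + (-2 + g))*(p + 7) = (-2 + 2*g)*(7 + p))
(j(13, 8) + I)*43 = ((-14 - 2*8 + 14*13 + 2*13*8) - 24)*43 = ((-14 - 16 + 182 + 208) - 24)*43 = (360 - 24)*43 = 336*43 = 14448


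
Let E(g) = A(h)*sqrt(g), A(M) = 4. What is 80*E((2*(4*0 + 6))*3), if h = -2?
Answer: 1920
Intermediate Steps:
E(g) = 4*sqrt(g)
80*E((2*(4*0 + 6))*3) = 80*(4*sqrt((2*(4*0 + 6))*3)) = 80*(4*sqrt((2*(0 + 6))*3)) = 80*(4*sqrt((2*6)*3)) = 80*(4*sqrt(12*3)) = 80*(4*sqrt(36)) = 80*(4*6) = 80*24 = 1920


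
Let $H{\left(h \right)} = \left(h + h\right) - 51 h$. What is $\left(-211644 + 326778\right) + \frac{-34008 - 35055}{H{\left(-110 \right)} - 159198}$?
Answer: $\frac{17708599335}{153808} \approx 1.1513 \cdot 10^{5}$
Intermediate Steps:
$H{\left(h \right)} = - 49 h$ ($H{\left(h \right)} = 2 h - 51 h = - 49 h$)
$\left(-211644 + 326778\right) + \frac{-34008 - 35055}{H{\left(-110 \right)} - 159198} = \left(-211644 + 326778\right) + \frac{-34008 - 35055}{\left(-49\right) \left(-110\right) - 159198} = 115134 - \frac{69063}{5390 - 159198} = 115134 - \frac{69063}{-153808} = 115134 - - \frac{69063}{153808} = 115134 + \frac{69063}{153808} = \frac{17708599335}{153808}$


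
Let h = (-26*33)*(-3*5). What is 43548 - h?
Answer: 30678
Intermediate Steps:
h = 12870 (h = -858*(-15) = 12870)
43548 - h = 43548 - 1*12870 = 43548 - 12870 = 30678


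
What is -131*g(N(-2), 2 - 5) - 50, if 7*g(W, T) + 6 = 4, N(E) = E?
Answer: -88/7 ≈ -12.571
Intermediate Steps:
g(W, T) = -2/7 (g(W, T) = -6/7 + (⅐)*4 = -6/7 + 4/7 = -2/7)
-131*g(N(-2), 2 - 5) - 50 = -131*(-2/7) - 50 = 262/7 - 50 = -88/7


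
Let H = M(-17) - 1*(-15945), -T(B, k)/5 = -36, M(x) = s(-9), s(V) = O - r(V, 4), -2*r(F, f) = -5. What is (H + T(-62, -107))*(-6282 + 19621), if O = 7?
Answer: 430302801/2 ≈ 2.1515e+8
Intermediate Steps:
r(F, f) = 5/2 (r(F, f) = -1/2*(-5) = 5/2)
s(V) = 9/2 (s(V) = 7 - 1*5/2 = 7 - 5/2 = 9/2)
M(x) = 9/2
T(B, k) = 180 (T(B, k) = -5*(-36) = 180)
H = 31899/2 (H = 9/2 - 1*(-15945) = 9/2 + 15945 = 31899/2 ≈ 15950.)
(H + T(-62, -107))*(-6282 + 19621) = (31899/2 + 180)*(-6282 + 19621) = (32259/2)*13339 = 430302801/2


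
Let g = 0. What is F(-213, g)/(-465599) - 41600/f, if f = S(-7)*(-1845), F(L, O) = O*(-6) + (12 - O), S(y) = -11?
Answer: -3873832388/1889866341 ≈ -2.0498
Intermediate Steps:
F(L, O) = 12 - 7*O (F(L, O) = -6*O + (12 - O) = 12 - 7*O)
f = 20295 (f = -11*(-1845) = 20295)
F(-213, g)/(-465599) - 41600/f = (12 - 7*0)/(-465599) - 41600/20295 = (12 + 0)*(-1/465599) - 41600*1/20295 = 12*(-1/465599) - 8320/4059 = -12/465599 - 8320/4059 = -3873832388/1889866341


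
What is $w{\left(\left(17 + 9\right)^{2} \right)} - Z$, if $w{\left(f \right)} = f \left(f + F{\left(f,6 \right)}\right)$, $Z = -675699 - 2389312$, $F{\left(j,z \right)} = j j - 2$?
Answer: $312436411$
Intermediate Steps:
$F{\left(j,z \right)} = -2 + j^{2}$ ($F{\left(j,z \right)} = j^{2} - 2 = -2 + j^{2}$)
$Z = -3065011$
$w{\left(f \right)} = f \left(-2 + f + f^{2}\right)$ ($w{\left(f \right)} = f \left(f + \left(-2 + f^{2}\right)\right) = f \left(-2 + f + f^{2}\right)$)
$w{\left(\left(17 + 9\right)^{2} \right)} - Z = \left(17 + 9\right)^{2} \left(-2 + \left(17 + 9\right)^{2} + \left(\left(17 + 9\right)^{2}\right)^{2}\right) - -3065011 = 26^{2} \left(-2 + 26^{2} + \left(26^{2}\right)^{2}\right) + 3065011 = 676 \left(-2 + 676 + 676^{2}\right) + 3065011 = 676 \left(-2 + 676 + 456976\right) + 3065011 = 676 \cdot 457650 + 3065011 = 309371400 + 3065011 = 312436411$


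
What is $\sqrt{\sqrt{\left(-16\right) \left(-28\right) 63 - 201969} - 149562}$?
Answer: $3 \sqrt{-16618 + i \sqrt{2145}} \approx 0.53891 + 386.73 i$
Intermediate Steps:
$\sqrt{\sqrt{\left(-16\right) \left(-28\right) 63 - 201969} - 149562} = \sqrt{\sqrt{448 \cdot 63 - 201969} - 149562} = \sqrt{\sqrt{28224 - 201969} - 149562} = \sqrt{\sqrt{-173745} - 149562} = \sqrt{9 i \sqrt{2145} - 149562} = \sqrt{-149562 + 9 i \sqrt{2145}}$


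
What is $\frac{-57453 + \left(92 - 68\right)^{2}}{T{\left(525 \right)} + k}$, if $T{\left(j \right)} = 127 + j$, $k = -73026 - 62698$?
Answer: $\frac{18959}{45024} \approx 0.42109$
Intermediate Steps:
$k = -135724$ ($k = -73026 - 62698 = -135724$)
$\frac{-57453 + \left(92 - 68\right)^{2}}{T{\left(525 \right)} + k} = \frac{-57453 + \left(92 - 68\right)^{2}}{\left(127 + 525\right) - 135724} = \frac{-57453 + 24^{2}}{652 - 135724} = \frac{-57453 + 576}{-135072} = \left(-56877\right) \left(- \frac{1}{135072}\right) = \frac{18959}{45024}$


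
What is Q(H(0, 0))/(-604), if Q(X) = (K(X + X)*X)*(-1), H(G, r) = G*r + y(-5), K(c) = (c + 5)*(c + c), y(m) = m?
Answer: -125/151 ≈ -0.82781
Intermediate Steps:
K(c) = 2*c*(5 + c) (K(c) = (5 + c)*(2*c) = 2*c*(5 + c))
H(G, r) = -5 + G*r (H(G, r) = G*r - 5 = -5 + G*r)
Q(X) = -4*X**2*(5 + 2*X) (Q(X) = ((2*(X + X)*(5 + (X + X)))*X)*(-1) = ((2*(2*X)*(5 + 2*X))*X)*(-1) = ((4*X*(5 + 2*X))*X)*(-1) = (4*X**2*(5 + 2*X))*(-1) = -4*X**2*(5 + 2*X))
Q(H(0, 0))/(-604) = ((-5 + 0*0)**2*(-20 - 8*(-5 + 0*0)))/(-604) = ((-5 + 0)**2*(-20 - 8*(-5 + 0)))*(-1/604) = ((-5)**2*(-20 - 8*(-5)))*(-1/604) = (25*(-20 + 40))*(-1/604) = (25*20)*(-1/604) = 500*(-1/604) = -125/151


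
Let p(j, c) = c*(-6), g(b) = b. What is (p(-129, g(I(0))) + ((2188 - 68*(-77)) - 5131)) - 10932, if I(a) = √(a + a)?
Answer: -8639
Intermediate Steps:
I(a) = √2*√a (I(a) = √(2*a) = √2*√a)
p(j, c) = -6*c
(p(-129, g(I(0))) + ((2188 - 68*(-77)) - 5131)) - 10932 = (-6*√2*√0 + ((2188 - 68*(-77)) - 5131)) - 10932 = (-6*√2*0 + ((2188 + 5236) - 5131)) - 10932 = (-6*0 + (7424 - 5131)) - 10932 = (0 + 2293) - 10932 = 2293 - 10932 = -8639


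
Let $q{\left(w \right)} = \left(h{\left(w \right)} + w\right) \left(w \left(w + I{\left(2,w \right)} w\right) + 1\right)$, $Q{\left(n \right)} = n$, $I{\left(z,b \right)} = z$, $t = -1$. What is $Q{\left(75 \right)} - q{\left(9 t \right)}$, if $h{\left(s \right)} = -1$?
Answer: $2515$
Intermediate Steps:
$q{\left(w \right)} = \left(1 + 3 w^{2}\right) \left(-1 + w\right)$ ($q{\left(w \right)} = \left(-1 + w\right) \left(w \left(w + 2 w\right) + 1\right) = \left(-1 + w\right) \left(w 3 w + 1\right) = \left(-1 + w\right) \left(3 w^{2} + 1\right) = \left(-1 + w\right) \left(1 + 3 w^{2}\right) = \left(1 + 3 w^{2}\right) \left(-1 + w\right)$)
$Q{\left(75 \right)} - q{\left(9 t \right)} = 75 - \left(-1 + 9 \left(-1\right) - 3 \left(9 \left(-1\right)\right)^{2} + 3 \left(9 \left(-1\right)\right)^{3}\right) = 75 - \left(-1 - 9 - 3 \left(-9\right)^{2} + 3 \left(-9\right)^{3}\right) = 75 - \left(-1 - 9 - 243 + 3 \left(-729\right)\right) = 75 - \left(-1 - 9 - 243 - 2187\right) = 75 - -2440 = 75 + 2440 = 2515$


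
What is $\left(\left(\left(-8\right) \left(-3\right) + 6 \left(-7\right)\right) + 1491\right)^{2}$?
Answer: $2169729$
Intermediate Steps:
$\left(\left(\left(-8\right) \left(-3\right) + 6 \left(-7\right)\right) + 1491\right)^{2} = \left(\left(24 - 42\right) + 1491\right)^{2} = \left(-18 + 1491\right)^{2} = 1473^{2} = 2169729$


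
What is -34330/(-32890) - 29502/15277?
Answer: -44586137/50246053 ≈ -0.88736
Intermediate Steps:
-34330/(-32890) - 29502/15277 = -34330*(-1/32890) - 29502*1/15277 = 3433/3289 - 29502/15277 = -44586137/50246053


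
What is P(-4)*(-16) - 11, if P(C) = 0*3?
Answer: -11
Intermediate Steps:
P(C) = 0
P(-4)*(-16) - 11 = 0*(-16) - 11 = 0 - 11 = -11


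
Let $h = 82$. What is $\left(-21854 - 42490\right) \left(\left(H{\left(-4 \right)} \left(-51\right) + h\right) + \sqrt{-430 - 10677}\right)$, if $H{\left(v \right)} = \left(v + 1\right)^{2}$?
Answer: $24257688 - 64344 i \sqrt{11107} \approx 2.4258 \cdot 10^{7} - 6.7812 \cdot 10^{6} i$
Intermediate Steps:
$H{\left(v \right)} = \left(1 + v\right)^{2}$
$\left(-21854 - 42490\right) \left(\left(H{\left(-4 \right)} \left(-51\right) + h\right) + \sqrt{-430 - 10677}\right) = \left(-21854 - 42490\right) \left(\left(\left(1 - 4\right)^{2} \left(-51\right) + 82\right) + \sqrt{-430 - 10677}\right) = \left(-21854 - 42490\right) \left(\left(\left(-3\right)^{2} \left(-51\right) + 82\right) + \sqrt{-11107}\right) = \left(-21854 - 42490\right) \left(\left(9 \left(-51\right) + 82\right) + i \sqrt{11107}\right) = - 64344 \left(\left(-459 + 82\right) + i \sqrt{11107}\right) = - 64344 \left(-377 + i \sqrt{11107}\right) = 24257688 - 64344 i \sqrt{11107}$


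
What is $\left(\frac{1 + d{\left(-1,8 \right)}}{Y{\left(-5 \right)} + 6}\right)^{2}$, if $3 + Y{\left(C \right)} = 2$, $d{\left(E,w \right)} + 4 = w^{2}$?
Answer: $\frac{3721}{25} \approx 148.84$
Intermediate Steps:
$d{\left(E,w \right)} = -4 + w^{2}$
$Y{\left(C \right)} = -1$ ($Y{\left(C \right)} = -3 + 2 = -1$)
$\left(\frac{1 + d{\left(-1,8 \right)}}{Y{\left(-5 \right)} + 6}\right)^{2} = \left(\frac{1 - \left(4 - 8^{2}\right)}{-1 + 6}\right)^{2} = \left(\frac{1 + \left(-4 + 64\right)}{5}\right)^{2} = \left(\left(1 + 60\right) \frac{1}{5}\right)^{2} = \left(61 \cdot \frac{1}{5}\right)^{2} = \left(\frac{61}{5}\right)^{2} = \frac{3721}{25}$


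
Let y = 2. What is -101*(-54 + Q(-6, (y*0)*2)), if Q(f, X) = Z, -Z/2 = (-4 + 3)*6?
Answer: 4242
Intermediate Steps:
Z = 12 (Z = -2*(-4 + 3)*6 = -(-2)*6 = -2*(-6) = 12)
Q(f, X) = 12
-101*(-54 + Q(-6, (y*0)*2)) = -101*(-54 + 12) = -101*(-42) = 4242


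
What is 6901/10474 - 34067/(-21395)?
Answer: 45860423/20371930 ≈ 2.2512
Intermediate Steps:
6901/10474 - 34067/(-21395) = 6901*(1/10474) - 34067*(-1/21395) = 6901/10474 + 3097/1945 = 45860423/20371930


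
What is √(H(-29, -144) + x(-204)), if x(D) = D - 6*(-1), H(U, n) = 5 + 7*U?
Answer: 6*I*√11 ≈ 19.9*I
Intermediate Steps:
x(D) = 6 + D (x(D) = D + 6 = 6 + D)
√(H(-29, -144) + x(-204)) = √((5 + 7*(-29)) + (6 - 204)) = √((5 - 203) - 198) = √(-198 - 198) = √(-396) = 6*I*√11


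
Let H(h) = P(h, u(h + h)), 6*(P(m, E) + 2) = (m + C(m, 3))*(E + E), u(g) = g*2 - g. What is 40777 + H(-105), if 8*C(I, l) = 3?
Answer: 192395/4 ≈ 48099.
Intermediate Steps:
u(g) = g (u(g) = 2*g - g = g)
C(I, l) = 3/8 (C(I, l) = (⅛)*3 = 3/8)
P(m, E) = -2 + E*(3/8 + m)/3 (P(m, E) = -2 + ((m + 3/8)*(E + E))/6 = -2 + ((3/8 + m)*(2*E))/6 = -2 + (2*E*(3/8 + m))/6 = -2 + E*(3/8 + m)/3)
H(h) = -2 + h/4 + 2*h²/3 (H(h) = -2 + (h + h)/8 + (h + h)*h/3 = -2 + (2*h)/8 + (2*h)*h/3 = -2 + h/4 + 2*h²/3)
40777 + H(-105) = 40777 + (-2 + (¼)*(-105) + (⅔)*(-105)²) = 40777 + (-2 - 105/4 + (⅔)*11025) = 40777 + (-2 - 105/4 + 7350) = 40777 + 29287/4 = 192395/4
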